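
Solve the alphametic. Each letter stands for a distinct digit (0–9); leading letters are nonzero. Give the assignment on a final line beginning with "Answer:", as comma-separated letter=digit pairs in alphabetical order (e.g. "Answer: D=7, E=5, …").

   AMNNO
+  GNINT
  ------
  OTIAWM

Step 1. [col 1: O + T ≡ M (mod 10)] no forcing yet in column 1 (carry-in 0); M=4 is free and consistent — try it ⇒ M=4.
Step 2. [col 1: O + T ≡ M (mod 10)] column 1 (O + T ≡ M (mod 10), carry-in 0) doesn't pin O yet; pick O=1 and continue, so O=1.
Step 3. [col 1: O + T ≡ M (mod 10)] from column 1 (O=1, M=4, carry-in 0, digits 1,4 already taken and all letters distinct): T must equal 3 ⇒ T=3.
Step 4. [col 2: N + N ≡ W (mod 10)] column 2 (N + N ≡ W (mod 10), carry-in 0) doesn't pin W yet; pick W=2 and continue. So W=2.
Step 5. [col 2: N + N ≡ W (mod 10)] column 2 reads N+N+carry(0)=W with W=2; with digits 1,2,3,4 already taken and all letters distinct, the only value for N is 6. So N=6.
Step 6. [col 3: N + I ≡ A (mod 10)] I=0 is one option consistent with column 3 (N + I ≡ A (mod 10), carry-in 1) — take it. So I=0.
Step 7. [col 3: N + I ≡ A (mod 10)] column 3 reads N+I+carry(1)=A with N=6, I=0; with digits 0,1,2,3,4,6 already taken and all letters distinct, the only value for A is 7. So A=7.
Step 8. [col 5: A + G ≡ T (mod 10)] column 5 reads A+G+carry(1)=T with A=7, T=3; with digits 0,1,2,3,4,6,7 already taken and all letters distinct, the only value for G is 5 ⇒ G=5.

Answer: A=7, G=5, I=0, M=4, N=6, O=1, T=3, W=2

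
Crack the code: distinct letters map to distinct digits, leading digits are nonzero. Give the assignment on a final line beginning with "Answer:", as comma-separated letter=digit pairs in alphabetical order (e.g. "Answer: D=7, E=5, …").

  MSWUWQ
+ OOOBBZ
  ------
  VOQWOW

Step 1. [col 1: Q + Z ≡ W (mod 10)] several values work for W in column 1 (Q + Z ≡ W (mod 10), carry-in 0); try W=1. So W=1.
Step 2. [col 1: Q + Z ≡ W (mod 10)] column 1 (Q + Z ≡ W (mod 10), carry-in 0) doesn't pin Z yet; pick Z=5 and continue ⇒ Z=5.
Step 3. [col 1: Q + Z ≡ W (mod 10)] in column 1 we have Q+Z≡W with carry-in 0; given Z=5, W=1 and digits 1,5 already taken and all letters distinct, that pins Q to 6, so Q=6.
Step 4. [col 2: W + B ≡ O (mod 10)] column 2 (W + B ≡ O (mod 10), carry-in 1) doesn't pin O yet; pick O=4 and continue. So O=4.
Step 5. [col 2: W + B ≡ O (mod 10)] column 2 reads W+B+carry(1)=O with W=1, O=4; with digits 1,4,5,6 already taken and all letters distinct, the only value for B is 2 ⇒ B=2.
Step 6. [col 3: U + B ≡ W (mod 10)] from column 3 (B=2, W=1, carry-in 0, digits 1,2,4,5,6 already taken and all letters distinct): U must equal 9 ⇒ U=9.
Step 7. [col 5: S + O ≡ O (mod 10)] column 5 reads S+O+carry(0)=O with O=4; with digits 1,2,4,5,6,9 already taken and all letters distinct, the only value for S is 0 ⇒ S=0.
Step 8. [col 6: M + O ≡ V (mod 10)] column 6: given O=4, carry-in 0, and digits 0,1,2,4,5,6,9 already taken and all letters distinct, M+O≡V (mod 10) forces M=3 ⇒ M=3.
Step 9. [col 6: M + O ≡ V (mod 10)] column 6 reads M+O+carry(0)=V with M=3, O=4; with digits 0,1,2,3,4,5,6,9 already taken and all letters distinct, the only value for V is 7. So V=7.

Answer: B=2, M=3, O=4, Q=6, S=0, U=9, V=7, W=1, Z=5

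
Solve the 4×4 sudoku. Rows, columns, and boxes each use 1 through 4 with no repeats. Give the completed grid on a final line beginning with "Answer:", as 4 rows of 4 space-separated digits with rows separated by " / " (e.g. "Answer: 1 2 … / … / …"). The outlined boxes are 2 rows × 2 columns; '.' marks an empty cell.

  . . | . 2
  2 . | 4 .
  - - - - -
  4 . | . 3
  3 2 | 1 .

Step 1. [r3c2∈{1}] r3c2 is down to just 1 ⇒ r3c2=1.
Step 2. [r1c3∈{3}] only 3 remains possible at r1c3. So r1c3=3.
Step 3. [r3c3∈{2}] r3c3's peers cover all but 2. So r3c3=2.
Step 4. [r1c1∈{1}] only 1 remains possible at r1c1. So r1c1=1.
Step 5. [r1c2∈{4}] only 4 remains possible at r1c2, so r1c2=4.
Step 6. [r4c4∈{4}] r4c4's peers cover all but 4, so r4c4=4.
Step 7. [r2c4∈{1}] r2c4's peers cover all but 1 ⇒ r2c4=1.
Step 8. [r2c2∈{3}] r2c2 has the single candidate 3. So r2c2=3.

Answer: 1 4 3 2 / 2 3 4 1 / 4 1 2 3 / 3 2 1 4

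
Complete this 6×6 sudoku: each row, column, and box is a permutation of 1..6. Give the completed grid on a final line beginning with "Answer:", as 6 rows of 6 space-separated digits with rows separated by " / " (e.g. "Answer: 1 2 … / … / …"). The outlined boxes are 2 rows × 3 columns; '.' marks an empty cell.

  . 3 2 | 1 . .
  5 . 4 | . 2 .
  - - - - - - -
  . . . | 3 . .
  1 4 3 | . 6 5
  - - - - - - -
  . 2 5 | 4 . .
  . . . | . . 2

Step 1. [r1c1∈{6}] r1c1 has the single candidate 6 ⇒ r1c1=6.
Step 2. [r5c6∈{1,3,6}] row 5 places 6 nowhere but r5c6, so r5c6=6.
Step 3. [r6c3∈{1,6}] across col 3, 1 lands solely at r6c3 ⇒ r6c3=1.
Step 4. [r1c6∈{4}] r1c6 is down to just 4. So r1c6=4.
Step 5. [r5c1∈{3}] r5c1 has the single candidate 3. So r5c1=3.
Step 6. [r3c3∈{6}] nothing but 6 survives at r3c3. So r3c3=6.
Step 7. [r5c5∈{1}] r5c5 is down to just 1 ⇒ r5c5=1.
Step 8. [r1c5∈{5}] r1c5's peers cover all but 5 ⇒ r1c5=5.
Step 9. [r2c4∈{6}] r2c4's peers cover all but 6, so r2c4=6.
Step 10. [r3c6∈{1}] nothing but 1 survives at r3c6, so r3c6=1.
Step 11. [r6c1∈{4}] r6c1's peers cover all but 4, so r6c1=4.
Step 12. [r2c6∈{3}] r2c6 has the single candidate 3. So r2c6=3.
Step 13. [r4c4∈{2}] r4c4's peers cover all but 2, so r4c4=2.
Step 14. [r3c5∈{4}] only 4 remains possible at r3c5, so r3c5=4.
Step 15. [r3c2∈{5}] nothing but 5 survives at r3c2. So r3c2=5.
Step 16. [r2c2∈{1}] r2c2 is down to just 1, so r2c2=1.
Step 17. [r3c1∈{2}] nothing but 2 survives at r3c1 ⇒ r3c1=2.
Step 18. [r6c5∈{3}] r6c5 is down to just 3, so r6c5=3.
Step 19. [r6c2∈{6}] r6c2 is down to just 6. So r6c2=6.
Step 20. [r6c4∈{5}] r6c4's peers cover all but 5 ⇒ r6c4=5.

Answer: 6 3 2 1 5 4 / 5 1 4 6 2 3 / 2 5 6 3 4 1 / 1 4 3 2 6 5 / 3 2 5 4 1 6 / 4 6 1 5 3 2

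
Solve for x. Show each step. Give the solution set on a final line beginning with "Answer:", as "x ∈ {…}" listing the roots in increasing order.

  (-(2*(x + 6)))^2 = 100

Step 1. [(-(2*(x + 6)))^2 = 100] 100 ≥ 0, LHS is (·)² — take ±√, so sqrt: -(2*(x + 6)) = 10 or -10.
Step 2. [-(2*(x + 6)) = 10 or -10] flip signs both sides, so neg: 2*(x + 6) = -10 or 10.
Step 3. [2*(x + 6) = -10 or 10] divide by the outer 2. So div: x + 6 = -5 or 5.
Step 4. [x + 6 = -5 or 5] +6 is outermost — subtract 6 both sides. So sub: x = -11 or -1.

Answer: x ∈ {-11, -1}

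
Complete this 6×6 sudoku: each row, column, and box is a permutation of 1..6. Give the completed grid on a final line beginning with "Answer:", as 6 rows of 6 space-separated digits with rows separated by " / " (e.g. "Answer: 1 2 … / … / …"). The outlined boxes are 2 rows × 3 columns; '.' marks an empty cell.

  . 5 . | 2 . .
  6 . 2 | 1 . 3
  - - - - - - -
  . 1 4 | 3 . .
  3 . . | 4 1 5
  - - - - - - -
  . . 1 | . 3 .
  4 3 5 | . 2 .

Step 1. [r5c2∈{2,6}] in box 5, 6 fits only at r5c2. So r5c2=6.
Step 2. [r3c6∈{2,6}] across col 6, 2 lands solely at r3c6, so r3c6=2.
Step 3. [r6c6∈{1,6}] row 6 places 1 nowhere but r6c6, so r6c6=1.
Step 4. [r1c6∈{4,6}] col 6 places 6 nowhere but r1c6, so r1c6=6.
Step 5. [r1c5∈{4}] r1c5 is down to just 4 ⇒ r1c5=4.
Step 6. [r2c5∈{5}] r2c5 is down to just 5. So r2c5=5.
Step 7. [r1c3∈{3}] r1c3's peers cover all but 3, so r1c3=3.
Step 8. [r3c5∈{6}] r3c5 has the single candidate 6 ⇒ r3c5=6.
Step 9. [r1c1∈{1}] r1c1 is down to just 1. So r1c1=1.
Step 10. [r3c1∈{5}] only 5 remains possible at r3c1. So r3c1=5.
Step 11. [r4c3∈{6}] r4c3 has the single candidate 6, so r4c3=6.
Step 12. [r2c2∈{4}] r2c2 has the single candidate 4. So r2c2=4.
Step 13. [r5c4∈{5}] r5c4's peers cover all but 5 ⇒ r5c4=5.
Step 14. [r5c6∈{4}] nothing but 4 survives at r5c6, so r5c6=4.
Step 15. [r4c2∈{2}] nothing but 2 survives at r4c2 ⇒ r4c2=2.
Step 16. [r6c4∈{6}] r6c4's peers cover all but 6 ⇒ r6c4=6.
Step 17. [r5c1∈{2}] nothing but 2 survives at r5c1 ⇒ r5c1=2.

Answer: 1 5 3 2 4 6 / 6 4 2 1 5 3 / 5 1 4 3 6 2 / 3 2 6 4 1 5 / 2 6 1 5 3 4 / 4 3 5 6 2 1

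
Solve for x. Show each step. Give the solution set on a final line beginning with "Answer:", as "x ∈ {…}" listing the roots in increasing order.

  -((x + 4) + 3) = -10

Step 1. [-((x + 4) + 3) = -10] flip signs both sides, so neg: (x + 4) + 3 = 10.
Step 2. [(x + 4) + 3 = 10] +3 is outermost — subtract 3 both sides. So sub: x + 4 = 7.
Step 3. [x + 4 = 7] subtract 4: x sits inside (… + 4), so sub: x = 3.

Answer: x ∈ {3}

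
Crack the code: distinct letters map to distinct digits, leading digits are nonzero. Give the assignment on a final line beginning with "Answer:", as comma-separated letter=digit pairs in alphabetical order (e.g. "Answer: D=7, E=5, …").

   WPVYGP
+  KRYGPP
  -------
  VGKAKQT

Step 1. [col 1: P + P ≡ T (mod 10)] column 1 (P + P ≡ T (mod 10), carry-in 0) doesn't pin T yet; pick T=8 and continue, so T=8.
Step 2. [col 1: P + P ≡ T (mod 10)] P=4 is one option consistent with column 1 (P + P ≡ T (mod 10), carry-in 0) — take it, so P=4.
Step 3. [col 2: G + P ≡ Q (mod 10)] column 2 (G + P ≡ Q (mod 10), carry-in 0) doesn't pin Q yet; pick Q=0 and continue ⇒ Q=0.
Step 4. [col 2: G + P ≡ Q (mod 10)] column 2: given P=4, Q=0, carry-in 0, and digits 0,4,8 already taken and all letters distinct, G+P≡Q (mod 10) forces G=6. So G=6.
Step 5. [col 3: Y + G ≡ K (mod 10)] several values work for Y in column 3 (Y + G ≡ K (mod 10), carry-in 1); try Y=2. So Y=2.
Step 6. [V] adding two 6-digit numbers gives at most 6+1 digits, and here it does — V is that final carry and must be 1 ⇒ V=1.
Step 7. [col 3: Y + G ≡ K (mod 10)] column 3 reads Y+G+carry(1)=K with Y=2, G=6; with digits 0,1,2,4,6,8 already taken and all letters distinct, the only value for K is 9. So K=9.
Step 8. [col 4: V + Y ≡ A (mod 10)] column 4: given V=1, Y=2, carry-in 0, and digits 0,1,2,4,6,8,9 already taken and all letters distinct, V+Y≡A (mod 10) forces A=3, so A=3.
Step 9. [col 5: P + R ≡ K (mod 10)] column 5: given P=4, K=9, carry-in 0, and digits 0,1,2,3,4,6,8,9 already taken and all letters distinct, P+R≡K (mod 10) forces R=5. So R=5.
Step 10. [col 6: W + K ≡ G (mod 10)] column 6: given K=9, G=6, carry-in 0, and digits 0,1,2,3,4,5,6,8,9 already taken and all letters distinct, W+K≡G (mod 10) forces W=7, so W=7.

Answer: A=3, G=6, K=9, P=4, Q=0, R=5, T=8, V=1, W=7, Y=2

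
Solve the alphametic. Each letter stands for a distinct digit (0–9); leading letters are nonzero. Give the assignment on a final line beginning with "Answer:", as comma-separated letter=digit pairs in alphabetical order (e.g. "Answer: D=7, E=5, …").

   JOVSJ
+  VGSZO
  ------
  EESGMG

Step 1. [col 1: J + O ≡ G (mod 10)] O=5 is one option consistent with column 1 (J + O ≡ G (mod 10), carry-in 0) — take it. So O=5.
Step 2. [E] E is the leading digit of a 6-digit sum of two 5-digit numbers; the final carry is exactly 1 ⇒ E=1.
Step 3. [col 1: J + O ≡ G (mod 10)] no forcing yet in column 1 (carry-in 0); J=7 is free and consistent — try it ⇒ J=7.
Step 4. [col 1: J + O ≡ G (mod 10)] in column 1 we have J+O≡G with carry-in 0; given J=7, O=5 and digits 1,5,7 already taken and all letters distinct, that pins G to 2 ⇒ G=2.
Step 5. [col 2: S + Z ≡ M (mod 10)] column 2 (S + Z ≡ M (mod 10), carry-in 1) doesn't pin S yet; pick S=8 and continue, so S=8.
Step 6. [col 2: S + Z ≡ M (mod 10)] column 2 (S + Z ≡ M (mod 10), carry-in 1) doesn't pin M yet; pick M=9 and continue. So M=9.
Step 7. [col 2: S + Z ≡ M (mod 10)] column 2: given S=8, M=9, carry-in 1, and digits 1,2,5,7,8,9 already taken and all letters distinct, S+Z≡M (mod 10) forces Z=0. So Z=0.
Step 8. [col 3: V + S ≡ G (mod 10)] column 3 reads V+S+carry(0)=G with S=8, G=2; with digits 0,1,2,5,7,8,9 already taken and all letters distinct, the only value for V is 4. So V=4.

Answer: E=1, G=2, J=7, M=9, O=5, S=8, V=4, Z=0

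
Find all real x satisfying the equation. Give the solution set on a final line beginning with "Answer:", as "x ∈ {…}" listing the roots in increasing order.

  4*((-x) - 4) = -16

Step 1. [4*((-x) - 4) = -16] leading coefficient 4: divide by 4 ⇒ div: (-x) - 4 = -4.
Step 2. [(-x) - 4 = -4] 4 comes off first (add 4). So sub: -x = 0.
Step 3. [-x = 0] leading − — multiply by −1. So neg: x = 0.

Answer: x ∈ {0}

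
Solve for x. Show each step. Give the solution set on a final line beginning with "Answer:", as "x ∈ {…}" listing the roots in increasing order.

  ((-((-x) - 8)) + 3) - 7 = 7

Step 1. [((-((-x) - 8)) + 3) - 7 = 7] 7 comes off first (add 7) ⇒ sub: (-((-x) - 8)) + 3 = 14.
Step 2. [(-((-x) - 8)) + 3 = 14] subtract 3: x sits inside (… + 3), so sub: -((-x) - 8) = 11.
Step 3. [-((-x) - 8) = 11] leading − — multiply by −1, so neg: (-x) - 8 = -11.
Step 4. [(-x) - 8 = -11] add 8: x sits inside (… - 8). So sub: -x = -3.
Step 5. [-x = -3] leading − — multiply by −1. So neg: x = 3.

Answer: x ∈ {3}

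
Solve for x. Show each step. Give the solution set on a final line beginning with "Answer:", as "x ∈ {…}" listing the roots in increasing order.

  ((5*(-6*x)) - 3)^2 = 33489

Step 1. [((5*(-6*x)) - 3)^2 = 33489] LHS squared, RHS 33489 ≥ 0: apply √ (±). So sqrt: (5*(-6*x)) - 3 = 183 or -183.
Step 2. [(5*(-6*x)) - 3 = 183 or -183] add 3: x sits inside (… - 3), so sub: 5*(-6*x) = 186 or -180.
Step 3. [5*(-6*x) = 186 or -180] LHS = 5·(…); ÷5 both sides, so div: -6*x = 186/5 or -36.
Step 4. [-6*x = 186/5 or -36] divide by the outer -6, so div: x = -31/5 or 6.

Answer: x ∈ {-31/5, 6}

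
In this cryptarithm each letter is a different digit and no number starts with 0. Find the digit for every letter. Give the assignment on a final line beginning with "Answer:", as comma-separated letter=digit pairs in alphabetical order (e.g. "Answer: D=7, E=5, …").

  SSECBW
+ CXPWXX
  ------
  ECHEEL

Step 1. [col 1: W + X ≡ L (mod 10)] W=6 is one option consistent with column 1 (W + X ≡ L (mod 10), carry-in 0) — take it ⇒ W=6.
Step 2. [col 1: W + X ≡ L (mod 10)] no forcing yet in column 1 (carry-in 0); X=7 is free and consistent — try it ⇒ X=7.
Step 3. [col 1: W + X ≡ L (mod 10)] in column 1 we have W+X≡L with carry-in 0; given W=6, X=7 and digits 6,7 already taken and all letters distinct, that pins L to 3. So L=3.
Step 4. [col 2: B + X ≡ E (mod 10)] no forcing yet in column 2 (carry-in 1); B=0 is free and consistent — try it ⇒ B=0.
Step 5. [col 2: B + X ≡ E (mod 10)] column 2 reads B+X+carry(1)=E with B=0, X=7; with digits 0,3,6,7 already taken and all letters distinct, the only value for E is 8. So E=8.
Step 6. [col 3: C + W ≡ E (mod 10)] from column 3 (W=6, E=8, carry-in 0, digits 0,3,6,7,8 already taken and all letters distinct): C must equal 2. So C=2.
Step 7. [col 4: E + P ≡ H (mod 10)] column 4 reads E+P+carry(0)=H with E=8; with digits 0,2,3,6,7,8 already taken and all letters distinct, the only value for H is 9, so H=9.
Step 8. [col 4: E + P ≡ H (mod 10)] column 4 reads E+P+carry(0)=H with E=8, H=9; with digits 0,2,3,6,7,8,9 already taken and all letters distinct, the only value for P is 1. So P=1.
Step 9. [col 5: S + X ≡ C (mod 10)] column 5: given X=7, C=2, carry-in 0, and digits 0,1,2,3,6,7,8,9 already taken and all letters distinct, S+X≡C (mod 10) forces S=5 ⇒ S=5.

Answer: B=0, C=2, E=8, H=9, L=3, P=1, S=5, W=6, X=7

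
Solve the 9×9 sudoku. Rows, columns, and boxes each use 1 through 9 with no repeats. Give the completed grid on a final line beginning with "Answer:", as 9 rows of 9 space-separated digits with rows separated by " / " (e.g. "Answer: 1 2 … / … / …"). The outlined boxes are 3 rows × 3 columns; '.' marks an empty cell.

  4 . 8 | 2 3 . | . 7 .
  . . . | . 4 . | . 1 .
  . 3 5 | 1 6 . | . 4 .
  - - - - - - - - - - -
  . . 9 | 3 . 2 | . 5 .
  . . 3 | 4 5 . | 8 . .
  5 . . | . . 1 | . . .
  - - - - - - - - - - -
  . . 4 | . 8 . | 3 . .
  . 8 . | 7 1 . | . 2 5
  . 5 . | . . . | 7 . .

Step 1. [r8c3∈{6}] only 6 remains possible at r8c3 ⇒ r8c3=6.
Step 2. [r4c7∈{1,4,6}] across col 7, 1 lands solely at r4c7 ⇒ r4c7=1.
Step 3. [r9c3∈{1,2}] in col 3, 1 fits only at r9c3 ⇒ r9c3=1.
Step 4. [r2c9∈{2,3,6,8,9}] across row 2, 3 lands solely at r2c9, so r2c9=3.
Step 5. [r4c5∈{7}] r4c5 has the single candidate 7, so r4c5=7.
Step 6. [r6c5∈{9}] r6c5 has the single candidate 9, so r6c5=9.
Step 7. [r5c6∈{6}] r5c6 has the single candidate 6, so r5c6=6.
Step 8. [r3c9∈{2,8,9}] 8 has one home in box 3: r3c9. So r3c9=8.
Step 9. [r2c6∈{5,7,8,9}] across col 6, 8 lands solely at r2c6 ⇒ r2c6=8.
Step 10. [r5c1∈{1,2,7}] r5c1 is the only open cell in col 1 admitting 1, so r5c1=1.
Step 11. [r5c8∈{9}] nothing but 9 survives at r5c8, so r5c8=9.
Step 12. [r7c8∈{6}] r7c8's peers cover all but 6 ⇒ r7c8=6.
Step 13. [r3c6∈{7,9}] r3c6 is the only open cell in col 6 admitting 7. So r3c6=7.
Step 14. [r1c2∈{1,6,9}] row 1 places 1 nowhere but r1c2, so r1c2=1.
Step 15. [r7c9∈{1,9}] r7c9 is the only open cell in row 7 admitting 1. So r7c9=1.
Step 16. [r4c1∈{6,8}] in row 4, 8 fits only at r4c1 ⇒ r4c1=8.
Step 17. [r2c1∈{2,6,7,9}] 6 has one home in col 1: r2c1, so r2c1=6.
Step 18. [r7c1∈{2,7,9}] in col 1, 7 fits only at r7c1 ⇒ r7c1=7.
Step 19. [r7c2∈{2,9}] row 7 places 2 nowhere but r7c2. So r7c2=2.
Step 20. [r5c2∈{7}] only 7 remains possible at r5c2 ⇒ r5c2=7.
Step 21. [r6c9∈{2,4,6,7}] r6c9 is the only open cell in row 6 admitting 7 ⇒ r6c9=7.
Step 22. [r3c1∈{2,9}] r3c1 is the only open cell in col 1 admitting 2 ⇒ r3c1=2.
Step 23. [r3c7∈{9}] r3c7 has the single candidate 9 ⇒ r3c7=9.
Step 24. [r1c6∈{5,9}] row 1 places 9 nowhere but r1c6 ⇒ r1c6=9.
Step 25. [r9c9∈{4,9}] in col 9, 9 fits only at r9c9 ⇒ r9c9=9.
Step 26. [r4c9∈{4,6}] in col 9, 4 fits only at r4c9 ⇒ r4c9=4.
Step 27. [r6c7∈{2,6}] box 6 places 6 nowhere but r6c7, so r6c7=6.
Step 28. [r2c4∈{5}] r2c4's peers cover all but 5, so r2c4=5.
Step 29. [r9c6∈{3,4}] across row 9, 4 lands solely at r9c6 ⇒ r9c6=4.
Step 30. [r9c1∈{3}] r9c1 is down to just 3, so r9c1=3.
Step 31. [r2c7∈{2}] r2c7 has the single candidate 2 ⇒ r2c7=2.
Step 32. [r1c7∈{5}] r1c7 is down to just 5, so r1c7=5.
Step 33. [r7c6∈{5}] r7c6's peers cover all but 5. So r7c6=5.
Step 34. [r1c9∈{6}] r1c9 has the single candidate 6. So r1c9=6.
Step 35. [r5c9∈{2}] r5c9 is down to just 2. So r5c9=2.
Step 36. [r4c2∈{6}] r4c2's peers cover all but 6 ⇒ r4c2=6.
Step 37. [r9c8∈{8}] nothing but 8 survives at r9c8, so r9c8=8.
Step 38. [r6c8∈{3}] r6c8 has the single candidate 3. So r6c8=3.
Step 39. [r6c3∈{2}] nothing but 2 survives at r6c3, so r6c3=2.
Step 40. [r8c6∈{3}] nothing but 3 survives at r8c6 ⇒ r8c6=3.
Step 41. [r8c7∈{4}] r8c7 has the single candidate 4. So r8c7=4.
Step 42. [r6c4∈{8}] r6c4's peers cover all but 8, so r6c4=8.
Step 43. [r7c4∈{9}] nothing but 9 survives at r7c4, so r7c4=9.
Step 44. [r2c2∈{9}] only 9 remains possible at r2c2 ⇒ r2c2=9.
Step 45. [r8c1∈{9}] only 9 remains possible at r8c1 ⇒ r8c1=9.
Step 46. [r6c2∈{4}] only 4 remains possible at r6c2, so r6c2=4.
Step 47. [r2c3∈{7}] r2c3's peers cover all but 7. So r2c3=7.
Step 48. [r9c4∈{6}] nothing but 6 survives at r9c4. So r9c4=6.
Step 49. [r9c5∈{2}] r9c5 is down to just 2, so r9c5=2.

Answer: 4 1 8 2 3 9 5 7 6 / 6 9 7 5 4 8 2 1 3 / 2 3 5 1 6 7 9 4 8 / 8 6 9 3 7 2 1 5 4 / 1 7 3 4 5 6 8 9 2 / 5 4 2 8 9 1 6 3 7 / 7 2 4 9 8 5 3 6 1 / 9 8 6 7 1 3 4 2 5 / 3 5 1 6 2 4 7 8 9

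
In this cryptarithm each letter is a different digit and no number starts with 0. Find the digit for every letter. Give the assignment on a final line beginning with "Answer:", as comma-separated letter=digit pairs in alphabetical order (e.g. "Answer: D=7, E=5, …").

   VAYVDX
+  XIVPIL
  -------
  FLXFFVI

Step 1. [col 1: X + L ≡ I (mod 10)] several values work for I in column 1 (X + L ≡ I (mod 10), carry-in 0); try I=0 ⇒ I=0.
Step 2. [col 1: X + L ≡ I (mod 10)] column 1 (X + L ≡ I (mod 10), carry-in 0) doesn't pin X yet; pick X=6 and continue. So X=6.
Step 3. [F] adding two 6-digit numbers gives at most 6+1 digits, and here it does — F is that final carry and must be 1 ⇒ F=1.
Step 4. [col 1: X + L ≡ I (mod 10)] in column 1 we have X+L≡I with carry-in 0; given X=6, I=0 and digits 0,1,6 already taken and all letters distinct, that pins L to 4 ⇒ L=4.
Step 5. [col 2: D + I ≡ V (mod 10)] column 2 (D + I ≡ V (mod 10), carry-in 1) doesn't pin D yet; pick D=7 and continue ⇒ D=7.
Step 6. [col 2: D + I ≡ V (mod 10)] from column 2 (D=7, I=0, carry-in 1, digits 0,1,4,6,7 already taken and all letters distinct): V must equal 8, so V=8.
Step 7. [col 3: V + P ≡ F (mod 10)] column 3 reads V+P+carry(0)=F with V=8, F=1; with digits 0,1,4,6,7,8 already taken and all letters distinct, the only value for P is 3 ⇒ P=3.
Step 8. [col 4: Y + V ≡ F (mod 10)] column 4 reads Y+V+carry(1)=F with V=8, F=1; with digits 0,1,3,4,6,7,8 already taken and all letters distinct, the only value for Y is 2. So Y=2.
Step 9. [col 5: A + I ≡ X (mod 10)] column 5: given I=0, X=6, carry-in 1, and digits 0,1,2,3,4,6,7,8 already taken and all letters distinct, A+I≡X (mod 10) forces A=5 ⇒ A=5.

Answer: A=5, D=7, F=1, I=0, L=4, P=3, V=8, X=6, Y=2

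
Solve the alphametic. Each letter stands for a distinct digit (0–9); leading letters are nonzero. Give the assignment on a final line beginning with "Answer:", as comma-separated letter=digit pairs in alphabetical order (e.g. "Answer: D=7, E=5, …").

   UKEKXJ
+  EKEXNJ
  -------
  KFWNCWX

Step 1. [col 1: J + J ≡ X (mod 10)] J=4 is one option consistent with column 1 (J + J ≡ X (mod 10), carry-in 0) — take it. So J=4.
Step 2. [K] K is the leading digit of a 7-digit sum of two 6-digit numbers; the final carry is exactly 1 ⇒ K=1.
Step 3. [col 1: J + J ≡ X (mod 10)] from column 1 (J=4, carry-in 0, digits 1,4 already taken and all letters distinct): X must equal 8, so X=8.
Step 4. [col 2: X + N ≡ W (mod 10)] column 2 (X + N ≡ W (mod 10), carry-in 0) doesn't pin W yet; pick W=3 and continue ⇒ W=3.
Step 5. [col 2: X + N ≡ W (mod 10)] column 2: given X=8, W=3, carry-in 0, and digits 1,3,4,8 already taken and all letters distinct, X+N≡W (mod 10) forces N=5. So N=5.
Step 6. [col 3: K + X ≡ C (mod 10)] from column 3 (K=1, X=8, carry-in 1, digits 1,3,4,5,8 already taken and all letters distinct): C must equal 0 ⇒ C=0.
Step 7. [col 4: E + E ≡ N (mod 10)] E=7 is one option consistent with column 4 (E + E ≡ N (mod 10), carry-in 1) — take it, so E=7.
Step 8. [col 6: U + E ≡ F (mod 10)] column 6 (U + E ≡ F (mod 10), carry-in 0) doesn't pin F yet; pick F=6 and continue. So F=6.
Step 9. [col 6: U + E ≡ F (mod 10)] column 6: given E=7, F=6, carry-in 0, and digits 0,1,3,4,5,6,7,8 already taken and all letters distinct, U+E≡F (mod 10) forces U=9, so U=9.

Answer: C=0, E=7, F=6, J=4, K=1, N=5, U=9, W=3, X=8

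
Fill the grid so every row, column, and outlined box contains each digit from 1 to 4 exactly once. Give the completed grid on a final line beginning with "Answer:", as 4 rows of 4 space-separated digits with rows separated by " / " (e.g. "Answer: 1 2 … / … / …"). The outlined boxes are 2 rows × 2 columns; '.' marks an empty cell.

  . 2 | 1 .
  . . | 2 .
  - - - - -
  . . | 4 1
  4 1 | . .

Step 1. [r1c1∈{3}] r1c1 has the single candidate 3. So r1c1=3.
Step 2. [r2c4∈{3,4}] r2c4 is the only open cell in row 2 admitting 3 ⇒ r2c4=3.
Step 3. [r4c3∈{3}] r4c3 has the single candidate 3 ⇒ r4c3=3.
Step 4. [r1c4∈{4}] nothing but 4 survives at r1c4. So r1c4=4.
Step 5. [r2c1∈{1}] r2c1 is down to just 1, so r2c1=1.
Step 6. [r3c1∈{2}] only 2 remains possible at r3c1. So r3c1=2.
Step 7. [r4c4∈{2}] r4c4's peers cover all but 2. So r4c4=2.
Step 8. [r3c2∈{3}] r3c2 is down to just 3. So r3c2=3.
Step 9. [r2c2∈{4}] r2c2's peers cover all but 4, so r2c2=4.

Answer: 3 2 1 4 / 1 4 2 3 / 2 3 4 1 / 4 1 3 2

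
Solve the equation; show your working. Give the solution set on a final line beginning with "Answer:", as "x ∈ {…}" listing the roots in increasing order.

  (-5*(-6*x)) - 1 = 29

Step 1. [(-5*(-6*x)) - 1 = 29] peel the -1: add 1 from each side. So sub: -5*(-6*x) = 30.
Step 2. [-5*(-6*x) = 30] LHS = -5·(…); ÷-5 both sides, so div: -6*x = -6.
Step 3. [-6*x = -6] leading coefficient -6: divide by -6. So div: x = 1.

Answer: x ∈ {1}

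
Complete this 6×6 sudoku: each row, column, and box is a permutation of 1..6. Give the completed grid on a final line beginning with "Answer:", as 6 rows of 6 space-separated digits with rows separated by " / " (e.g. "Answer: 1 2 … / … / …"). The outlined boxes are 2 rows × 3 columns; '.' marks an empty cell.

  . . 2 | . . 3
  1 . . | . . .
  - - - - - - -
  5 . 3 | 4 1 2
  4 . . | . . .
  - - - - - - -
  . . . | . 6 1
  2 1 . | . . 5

Step 1. [r2c6∈{4,6}] col 6 places 4 nowhere but r2c6. So r2c6=4.
Step 2. [r1c5∈{5}] r1c5's peers cover all but 5. So r1c5=5.
Step 3. [r3c2∈{6}] r3c2 is down to just 6, so r3c2=6.
Step 4. [r6c4∈{3}] only 3 remains possible at r6c4, so r6c4=3.
Step 5. [r1c1∈{6}] nothing but 6 survives at r1c1 ⇒ r1c1=6.
Step 6. [r2c4∈{2,6}] 6 has one home in row 2: r2c4 ⇒ r2c4=6.
Step 7. [r2c2∈{3,5}] 3 has one home in row 2: r2c2. So r2c2=3.
Step 8. [r5c2∈{4,5}] 5 has one home in col 2: r5c2, so r5c2=5.
Step 9. [r6c5∈{4}] r6c5 has the single candidate 4, so r6c5=4.
Step 10. [r4c2∈{2}] r4c2 is down to just 2 ⇒ r4c2=2.
Step 11. [r1c4∈{1}] r1c4 has the single candidate 1. So r1c4=1.
Step 12. [r2c5∈{2}] only 2 remains possible at r2c5. So r2c5=2.
Step 13. [r1c2∈{4}] only 4 remains possible at r1c2. So r1c2=4.
Step 14. [r6c3∈{6}] r6c3 is down to just 6. So r6c3=6.
Step 15. [r4c5∈{3}] nothing but 3 survives at r4c5 ⇒ r4c5=3.
Step 16. [r4c3∈{1}] only 1 remains possible at r4c3 ⇒ r4c3=1.
Step 17. [r2c3∈{5}] r2c3's peers cover all but 5. So r2c3=5.
Step 18. [r4c4∈{5}] r4c4's peers cover all but 5 ⇒ r4c4=5.
Step 19. [r5c4∈{2}] r5c4's peers cover all but 2. So r5c4=2.
Step 20. [r5c1∈{3}] r5c1's peers cover all but 3. So r5c1=3.
Step 21. [r4c6∈{6}] r4c6 is down to just 6, so r4c6=6.
Step 22. [r5c3∈{4}] nothing but 4 survives at r5c3, so r5c3=4.

Answer: 6 4 2 1 5 3 / 1 3 5 6 2 4 / 5 6 3 4 1 2 / 4 2 1 5 3 6 / 3 5 4 2 6 1 / 2 1 6 3 4 5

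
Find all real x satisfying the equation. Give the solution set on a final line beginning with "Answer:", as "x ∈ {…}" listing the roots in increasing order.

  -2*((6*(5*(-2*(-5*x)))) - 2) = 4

Step 1. [-2*((6*(5*(-2*(-5*x)))) - 2) = 4] leading coefficient -2: divide by -2, so div: (6*(5*(-2*(-5*x)))) - 2 = -2.
Step 2. [(6*(5*(-2*(-5*x)))) - 2 = -2] -2 is outermost — add 2 both sides ⇒ sub: 6*(5*(-2*(-5*x))) = 0.
Step 3. [6*(5*(-2*(-5*x))) = 0] leading coefficient 6: divide by 6 ⇒ div: 5*(-2*(-5*x)) = 0.
Step 4. [5*(-2*(-5*x)) = 0] 5·(inner) — divide through by 5, so div: -2*(-5*x) = 0.
Step 5. [-2*(-5*x) = 0] -2 out front; divide by -2 ⇒ div: -5*x = 0.
Step 6. [-5*x = 0] leading coefficient -5: divide by -5. So div: x = 0.

Answer: x ∈ {0}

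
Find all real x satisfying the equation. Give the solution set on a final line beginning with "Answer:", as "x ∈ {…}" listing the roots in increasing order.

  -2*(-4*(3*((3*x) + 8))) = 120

Step 1. [-2*(-4*(3*((3*x) + 8))) = 120] leading coefficient -2: divide by -2, so div: -4*(3*((3*x) + 8)) = -60.
Step 2. [-4*(3*((3*x) + 8)) = -60] leading coefficient -4: divide by -4, so div: 3*((3*x) + 8) = 15.
Step 3. [3*((3*x) + 8) = 15] 3·(inner) — divide through by 3. So div: (3*x) + 8 = 5.
Step 4. [(3*x) + 8 = 5] the outer +8 inverts by subtracting 8, so sub: 3*x = -3.
Step 5. [3*x = -3] 3·(inner) — divide through by 3. So div: x = -1.

Answer: x ∈ {-1}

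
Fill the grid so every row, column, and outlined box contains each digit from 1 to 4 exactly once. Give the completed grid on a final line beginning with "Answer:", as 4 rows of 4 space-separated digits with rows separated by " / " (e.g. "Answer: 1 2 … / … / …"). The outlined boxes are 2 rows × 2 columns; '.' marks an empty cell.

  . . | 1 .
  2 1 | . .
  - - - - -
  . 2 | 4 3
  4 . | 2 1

Step 1. [r1c2∈{3,4}] across col 2, 4 lands solely at r1c2, so r1c2=4.
Step 2. [r2c4∈{4}] only 4 remains possible at r2c4 ⇒ r2c4=4.
Step 3. [r4c2∈{3}] only 3 remains possible at r4c2 ⇒ r4c2=3.
Step 4. [r1c1∈{3}] r1c1's peers cover all but 3, so r1c1=3.
Step 5. [r2c3∈{3}] only 3 remains possible at r2c3 ⇒ r2c3=3.
Step 6. [r3c1∈{1}] only 1 remains possible at r3c1, so r3c1=1.
Step 7. [r1c4∈{2}] only 2 remains possible at r1c4, so r1c4=2.

Answer: 3 4 1 2 / 2 1 3 4 / 1 2 4 3 / 4 3 2 1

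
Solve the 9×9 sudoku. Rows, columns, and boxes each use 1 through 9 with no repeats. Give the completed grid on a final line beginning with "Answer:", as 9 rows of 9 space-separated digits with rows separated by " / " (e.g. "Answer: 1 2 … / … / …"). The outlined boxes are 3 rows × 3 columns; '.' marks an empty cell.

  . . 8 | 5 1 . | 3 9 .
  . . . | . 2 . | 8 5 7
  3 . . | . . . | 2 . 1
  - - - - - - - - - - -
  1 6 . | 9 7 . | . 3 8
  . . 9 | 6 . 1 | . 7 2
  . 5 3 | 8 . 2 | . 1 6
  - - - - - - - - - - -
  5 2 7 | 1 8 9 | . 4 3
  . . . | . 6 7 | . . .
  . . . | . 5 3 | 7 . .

Step 1. [r6c5∈{4}] nothing but 4 survives at r6c5. So r6c5=4.
Step 2. [r9c9∈{9}] r9c9 has the single candidate 9. So r9c9=9.
Step 3. [r8c2∈{1,3,4,8,9}] row 8 places 3 nowhere but r8c2, so r8c2=3.
Step 4. [r8c1∈{4,8,9}] in row 8, 9 fits only at r8c1, so r8c1=9.
Step 5. [r5c7∈{4,5}] row 5 places 5 nowhere but r5c7, so r5c7=5.
Step 6. [r1c9∈{4}] r1c9's peers cover all but 4. So r1c9=4.
Step 7. [r2c2∈{1,4,9}] in row 2, 9 fits only at r2c2. So r2c2=9.
Step 8. [r9c2∈{1,4,8}] col 2 places 1 nowhere but r9c2. So r9c2=1.
Step 9. [r8c3∈{4}] r8c3 has the single candidate 4, so r8c3=4.
Step 10. [r9c3∈{6}] only 6 remains possible at r9c3 ⇒ r9c3=6.
Step 11. [r1c6∈{6}] r1c6 is down to just 6. So r1c6=6.
Step 12. [r2c6∈{4}] nothing but 4 survives at r2c6. So r2c6=4.
Step 13. [r8c4∈{2}] only 2 remains possible at r8c4, so r8c4=2.
Step 14. [r3c2∈{4,7}] row 3 places 4 nowhere but r3c2 ⇒ r3c2=4.
Step 15. [r9c1∈{8}] nothing but 8 survives at r9c1, so r9c1=8.
Step 16. [r6c1∈{7}] r6c1 is down to just 7, so r6c1=7.
Step 17. [r2c4∈{3}] only 3 remains possible at r2c4 ⇒ r2c4=3.
Step 18. [r1c2∈{7}] r1c2 has the single candidate 7 ⇒ r1c2=7.
Step 19. [r3c3∈{5}] only 5 remains possible at r3c3 ⇒ r3c3=5.
Step 20. [r3c5∈{9}] r3c5's peers cover all but 9, so r3c5=9.
Step 21. [r4c6∈{5}] r4c6 has the single candidate 5 ⇒ r4c6=5.
Step 22. [r9c8∈{2}] r9c8 has the single candidate 2, so r9c8=2.
Step 23. [r2c3∈{1}] only 1 remains possible at r2c3, so r2c3=1.
Step 24. [r4c7∈{4}] nothing but 4 survives at r4c7 ⇒ r4c7=4.
Step 25. [r4c3∈{2}] r4c3 has the single candidate 2, so r4c3=2.
Step 26. [r3c8∈{6}] r3c8's peers cover all but 6. So r3c8=6.
Step 27. [r8c9∈{5}] nothing but 5 survives at r8c9, so r8c9=5.
Step 28. [r5c1∈{4}] r5c1 is down to just 4 ⇒ r5c1=4.
Step 29. [r6c7∈{9}] r6c7's peers cover all but 9. So r6c7=9.
Step 30. [r7c7∈{6}] nothing but 6 survives at r7c7 ⇒ r7c7=6.
Step 31. [r3c6∈{8}] nothing but 8 survives at r3c6 ⇒ r3c6=8.
Step 32. [r3c4∈{7}] r3c4's peers cover all but 7, so r3c4=7.
Step 33. [r1c1∈{2}] r1c1's peers cover all but 2, so r1c1=2.
Step 34. [r2c1∈{6}] r2c1's peers cover all but 6, so r2c1=6.
Step 35. [r5c2∈{8}] r5c2 is down to just 8 ⇒ r5c2=8.
Step 36. [r5c5∈{3}] only 3 remains possible at r5c5 ⇒ r5c5=3.
Step 37. [r8c8∈{8}] nothing but 8 survives at r8c8 ⇒ r8c8=8.
Step 38. [r8c7∈{1}] r8c7 has the single candidate 1 ⇒ r8c7=1.
Step 39. [r9c4∈{4}] r9c4's peers cover all but 4 ⇒ r9c4=4.

Answer: 2 7 8 5 1 6 3 9 4 / 6 9 1 3 2 4 8 5 7 / 3 4 5 7 9 8 2 6 1 / 1 6 2 9 7 5 4 3 8 / 4 8 9 6 3 1 5 7 2 / 7 5 3 8 4 2 9 1 6 / 5 2 7 1 8 9 6 4 3 / 9 3 4 2 6 7 1 8 5 / 8 1 6 4 5 3 7 2 9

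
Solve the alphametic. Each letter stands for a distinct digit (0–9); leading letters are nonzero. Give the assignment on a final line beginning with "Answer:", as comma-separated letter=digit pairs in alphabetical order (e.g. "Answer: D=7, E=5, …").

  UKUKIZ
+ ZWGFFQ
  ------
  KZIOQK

Step 1. [col 1: Z + Q ≡ K (mod 10)] no forcing yet in column 1 (carry-in 0); K=6 is free and consistent — try it ⇒ K=6.
Step 2. [col 1: Z + Q ≡ K (mod 10)] column 1 (Z + Q ≡ K (mod 10), carry-in 0) doesn't pin Q yet; pick Q=2 and continue. So Q=2.
Step 3. [col 1: Z + Q ≡ K (mod 10)] column 1 reads Z+Q+carry(0)=K with Q=2, K=6; with digits 2,6 already taken and all letters distinct, the only value for Z is 4. So Z=4.
Step 4. [col 2: I + F ≡ Q (mod 10)] I=9 is one option consistent with column 2 (I + F ≡ Q (mod 10), carry-in 0) — take it, so I=9.
Step 5. [col 2: I + F ≡ Q (mod 10)] in column 2 we have I+F≡Q with carry-in 0; given I=9, Q=2 and digits 2,4,6,9 already taken and all letters distinct, that pins F to 3. So F=3.
Step 6. [col 3: K + F ≡ O (mod 10)] column 3: given K=6, F=3, carry-in 1, and digits 2,3,4,6,9 already taken and all letters distinct, K+F≡O (mod 10) forces O=0, so O=0.
Step 7. [col 4: U + G ≡ I (mod 10)] column 4 (U + G ≡ I (mod 10), carry-in 1) doesn't pin U yet; pick U=1 and continue. So U=1.
Step 8. [col 4: U + G ≡ I (mod 10)] column 4 reads U+G+carry(1)=I with U=1, I=9; with digits 0,1,2,3,4,6,9 already taken and all letters distinct, the only value for G is 7. So G=7.
Step 9. [col 5: K + W ≡ Z (mod 10)] from column 5 (K=6, Z=4, carry-in 0, digits 0,1,2,3,4,6,7,9 already taken and all letters distinct): W must equal 8 ⇒ W=8.

Answer: F=3, G=7, I=9, K=6, O=0, Q=2, U=1, W=8, Z=4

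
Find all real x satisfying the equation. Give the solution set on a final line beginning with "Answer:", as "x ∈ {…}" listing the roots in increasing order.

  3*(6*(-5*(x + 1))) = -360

Step 1. [3*(6*(-5*(x + 1))) = -360] divide by the outer 3. So div: 6*(-5*(x + 1)) = -120.
Step 2. [6*(-5*(x + 1)) = -120] leading coefficient 6: divide by 6, so div: -5*(x + 1) = -20.
Step 3. [-5*(x + 1) = -20] LHS = -5·(…); ÷-5 both sides. So div: x + 1 = 4.
Step 4. [x + 1 = 4] subtract 1: x sits inside (… + 1). So sub: x = 3.

Answer: x ∈ {3}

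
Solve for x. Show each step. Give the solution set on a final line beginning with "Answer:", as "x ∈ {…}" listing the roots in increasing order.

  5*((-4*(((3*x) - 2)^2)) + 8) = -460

Step 1. [5*((-4*(((3*x) - 2)^2)) + 8) = -460] divide by the outer 5. So div: (-4*(((3*x) - 2)^2)) + 8 = -92.
Step 2. [(-4*(((3*x) - 2)^2)) + 8 = -92] +8 is outermost — subtract 8 both sides, so sub: -4*(((3*x) - 2)^2) = -100.
Step 3. [-4*(((3*x) - 2)^2) = -100] -4·(inner) — divide through by -4, so div: ((3*x) - 2)^2 = 25.
Step 4. [((3*x) - 2)^2 = 25] 25 ≥ 0, LHS is (·)² — take ±√, so sqrt: (3*x) - 2 = 5 or -5.
Step 5. [(3*x) - 2 = 5 or -5] the outer -2 inverts by adding 2 ⇒ sub: 3*x = 7 or -3.
Step 6. [3*x = 7 or -3] leading coefficient 3: divide by 3, so div: x = 7/3 or -1.

Answer: x ∈ {-1, 7/3}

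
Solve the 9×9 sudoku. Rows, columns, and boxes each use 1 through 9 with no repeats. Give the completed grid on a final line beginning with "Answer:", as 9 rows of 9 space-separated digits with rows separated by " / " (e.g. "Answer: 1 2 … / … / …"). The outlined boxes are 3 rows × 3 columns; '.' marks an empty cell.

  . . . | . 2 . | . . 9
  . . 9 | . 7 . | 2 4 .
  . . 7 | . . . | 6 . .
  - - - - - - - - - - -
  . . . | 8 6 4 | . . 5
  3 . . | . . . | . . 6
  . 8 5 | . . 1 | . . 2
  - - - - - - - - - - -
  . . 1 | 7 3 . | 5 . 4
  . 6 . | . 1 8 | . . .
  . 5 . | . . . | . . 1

Step 1. [r6c5∈{9}] r6c5's peers cover all but 9. So r6c5=9.
Step 2. [r8c4∈{2,4,5,9}] 5 has one home in row 8: r8c4. So r8c4=5.
Step 3. [r1c3∈{3,4,6,8}] col 3 places 6 nowhere but r1c3. So r1c3=6.
Step 4. [r9c3∈{2,3,4,8}] col 3 places 8 nowhere but r9c3 ⇒ r9c3=8.
Step 5. [r7c8∈{2,6,8,9}] in row 7, 8 fits only at r7c8. So r7c8=8.
Step 6. [r8c9∈{3,7}] r8c9 is the only open cell in col 9 admitting 7. So r8c9=7.
Step 7. [r7c6∈{2,6,9}] across row 7, 6 lands solely at r7c6. So r7c6=6.
Step 8. [r5c7∈{1,4,7,8,9}] r5c7 is the only open cell in row 5 admitting 8 ⇒ r5c7=8.
Step 9. [r1c1∈{1,4,5,8}] row 1 places 8 nowhere but r1c1. So r1c1=8.
Step 10. [r6c4∈{3}] r6c4 has the single candidate 3, so r6c4=3.
Step 11. [r6c8∈{7}] r6c8's peers cover all but 7, so r6c8=7.
Step 12. [r4c3∈{2}] only 2 remains possible at r4c3 ⇒ r4c3=2.
Step 13. [r9c1∈{2,4,7,9}] 7 has one home in row 9: r9c1 ⇒ r9c1=7.
Step 14. [r3c5∈{4,5,8}] 8 has one home in col 5: r3c5 ⇒ r3c5=8.
Step 15. [r3c9∈{3}] r3c9 is down to just 3. So r3c9=3.
Step 16. [r5c6∈{2,5,7}] col 6 places 7 nowhere but r5c6, so r5c6=7.
Step 17. [r8c3∈{3,4}] r8c3 is the only open cell in col 3 admitting 3 ⇒ r8c3=3.
Step 18. [r8c7∈{9}] nothing but 9 survives at r8c7, so r8c7=9.
Step 19. [r8c1∈{2,4}] in row 8, 4 fits only at r8c1, so r8c1=4.
Step 20. [r9c6∈{2,9}] col 6 places 2 nowhere but r9c6 ⇒ r9c6=2.
Step 21. [r4c2∈{1,7,9}] r4c2 is the only open cell in row 4 admitting 7, so r4c2=7.
Step 22. [r3c6∈{5,9}] r3c6 is the only open cell in col 6 admitting 9. So r3c6=9.
Step 23. [r9c7∈{3}] r9c7 is down to just 3, so r9c7=3.
Step 24. [r4c7∈{1}] only 1 remains possible at r4c7, so r4c7=1.
Step 25. [r5c2∈{1,4,9}] across row 5, 1 lands solely at r5c2 ⇒ r5c2=1.
Step 26. [r7c2∈{2,9}] 9 has one home in col 2: r7c2 ⇒ r7c2=9.
Step 27. [r2c2∈{3}] only 3 remains possible at r2c2 ⇒ r2c2=3.
Step 28. [r1c2∈{4}] only 4 remains possible at r1c2. So r1c2=4.
Step 29. [r1c4∈{1}] only 1 remains possible at r1c4 ⇒ r1c4=1.
Step 30. [r2c1∈{1,5}] r2c1 is the only open cell in row 2 admitting 1, so r2c1=1.
Step 31. [r1c8∈{5}] r1c8 is down to just 5 ⇒ r1c8=5.
Step 32. [r9c5∈{4}] r9c5 is down to just 4. So r9c5=4.
Step 33. [r3c2∈{2}] r3c2's peers cover all but 2 ⇒ r3c2=2.
Step 34. [r4c1∈{9}] nothing but 9 survives at r4c1, so r4c1=9.
Step 35. [r5c5∈{5}] r5c5's peers cover all but 5. So r5c5=5.
Step 36. [r5c3∈{4}] r5c3 has the single candidate 4 ⇒ r5c3=4.
Step 37. [r9c4∈{9}] nothing but 9 survives at r9c4, so r9c4=9.
Step 38. [r2c6∈{5}] r2c6's peers cover all but 5. So r2c6=5.
Step 39. [r3c1∈{5}] only 5 remains possible at r3c1. So r3c1=5.
Step 40. [r2c4∈{6}] r2c4 has the single candidate 6, so r2c4=6.
Step 41. [r8c8∈{2}] only 2 remains possible at r8c8. So r8c8=2.
Step 42. [r5c8∈{9}] r5c8 has the single candidate 9 ⇒ r5c8=9.
Step 43. [r9c8∈{6}] r9c8 is down to just 6 ⇒ r9c8=6.
Step 44. [r6c1∈{6}] nothing but 6 survives at r6c1. So r6c1=6.
Step 45. [r2c9∈{8}] r2c9 is down to just 8, so r2c9=8.
Step 46. [r5c4∈{2}] r5c4's peers cover all but 2 ⇒ r5c4=2.
Step 47. [r7c1∈{2}] only 2 remains possible at r7c1 ⇒ r7c1=2.
Step 48. [r3c4∈{4}] r3c4 is down to just 4. So r3c4=4.
Step 49. [r3c8∈{1}] r3c8's peers cover all but 1, so r3c8=1.
Step 50. [r6c7∈{4}] r6c7 has the single candidate 4, so r6c7=4.
Step 51. [r1c7∈{7}] only 7 remains possible at r1c7. So r1c7=7.
Step 52. [r1c6∈{3}] r1c6's peers cover all but 3, so r1c6=3.
Step 53. [r4c8∈{3}] r4c8 has the single candidate 3 ⇒ r4c8=3.

Answer: 8 4 6 1 2 3 7 5 9 / 1 3 9 6 7 5 2 4 8 / 5 2 7 4 8 9 6 1 3 / 9 7 2 8 6 4 1 3 5 / 3 1 4 2 5 7 8 9 6 / 6 8 5 3 9 1 4 7 2 / 2 9 1 7 3 6 5 8 4 / 4 6 3 5 1 8 9 2 7 / 7 5 8 9 4 2 3 6 1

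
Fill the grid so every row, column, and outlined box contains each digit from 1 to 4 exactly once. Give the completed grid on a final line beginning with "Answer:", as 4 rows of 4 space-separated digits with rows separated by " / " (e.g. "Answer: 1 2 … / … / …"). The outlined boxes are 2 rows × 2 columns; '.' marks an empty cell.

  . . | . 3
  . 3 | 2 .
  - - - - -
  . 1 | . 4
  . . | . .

Step 1. [r3c1∈{2,3}] in row 3, 2 fits only at r3c1 ⇒ r3c1=2.
Step 2. [r2c1∈{1,4}] across row 2, 4 lands solely at r2c1. So r2c1=4.
Step 3. [r2c4∈{1}] only 1 remains possible at r2c4 ⇒ r2c4=1.
Step 4. [r4c1∈{3}] nothing but 3 survives at r4c1. So r4c1=3.
Step 5. [r4c2∈{4}] r4c2 has the single candidate 4. So r4c2=4.
Step 6. [r1c2∈{2}] r1c2 is down to just 2 ⇒ r1c2=2.
Step 7. [r1c3∈{4}] nothing but 4 survives at r1c3, so r1c3=4.
Step 8. [r4c3∈{1}] only 1 remains possible at r4c3 ⇒ r4c3=1.
Step 9. [r3c3∈{3}] r3c3 has the single candidate 3 ⇒ r3c3=3.
Step 10. [r1c1∈{1}] r1c1's peers cover all but 1. So r1c1=1.
Step 11. [r4c4∈{2}] nothing but 2 survives at r4c4 ⇒ r4c4=2.

Answer: 1 2 4 3 / 4 3 2 1 / 2 1 3 4 / 3 4 1 2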